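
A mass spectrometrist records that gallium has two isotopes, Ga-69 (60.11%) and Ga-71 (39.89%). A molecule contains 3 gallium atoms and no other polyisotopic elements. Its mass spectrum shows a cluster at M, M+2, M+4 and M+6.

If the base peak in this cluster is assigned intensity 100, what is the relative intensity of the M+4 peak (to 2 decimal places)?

(0.6011 + 0.3989)^3 gives M 0.2172, M+2 0.4324, M+4 0.2869, M+6 0.0635; the largest is M+2.
P(M+2) = C(3,1) × 0.6011^2 × 0.3989^1 = 3 × 0.36132121 × 0.3989 = 0.432393 (base)
P(M+4) = C(3,2) × 0.6011^1 × 0.3989^2 = 3 × 0.6011 × 0.15912121 = 0.286943
Relative intensity = 0.286943 / 0.432393 × 100 = 66.36

66.36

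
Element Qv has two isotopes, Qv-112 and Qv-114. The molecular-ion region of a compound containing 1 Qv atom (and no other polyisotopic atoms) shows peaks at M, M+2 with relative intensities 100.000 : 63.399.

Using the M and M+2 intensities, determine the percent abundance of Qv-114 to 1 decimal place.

38.8%

Let p = fractional abundance of Qv-112. I(M+2)/I(M) = [C(1,1)·p^0·(1−p)] / p^1 = 1·(1−p)/p = 63.399/100.000 = 0.6340
(1−p)/p = 0.6340/1 = 0.6340  ⇒  p = 1/(1 + 0.6340) = 0.6120
Qv-112: 61.2%, Qv-114: 38.8%.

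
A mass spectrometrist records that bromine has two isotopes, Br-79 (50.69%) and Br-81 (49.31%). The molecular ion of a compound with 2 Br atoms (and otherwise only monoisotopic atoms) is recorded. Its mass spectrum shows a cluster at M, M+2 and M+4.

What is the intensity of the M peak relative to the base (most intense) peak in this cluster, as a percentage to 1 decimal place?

Binomial terms of (0.5069 + 0.4931)^2: M 0.2569, M+2 0.4999, M+4 0.2431 → M+2 is the base peak.
P(M+2) = C(2,1) × 0.5069^1 × 0.4931^1 = 2 × 0.5069 × 0.4931 = 0.499905 (base)
P(M) = C(2,0) × 0.5069^2 × 0.4931^0 = 1 × 0.25694761 × 1.0000 = 0.256948
Relative intensity = 0.256948 / 0.499905 × 100 = 51.4

51.4%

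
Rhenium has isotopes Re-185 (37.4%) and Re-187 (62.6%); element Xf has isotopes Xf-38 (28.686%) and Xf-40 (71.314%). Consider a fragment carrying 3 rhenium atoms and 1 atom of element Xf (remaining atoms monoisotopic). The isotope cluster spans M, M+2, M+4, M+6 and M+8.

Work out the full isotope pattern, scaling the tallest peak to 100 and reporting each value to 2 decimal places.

3.91 : 29.34 : 81.65 : 100.00 : 45.57

Rhenium pattern (n=3): 0.05231362 : 0.26268713 : 0.43968487 : 0.24531438
Element Xf pattern (n=1): 0.28686 : 0.71314
Convolve the two distributions (both contribute in 2-u steps):
  M: 0.05231362×0.28686 = 0.015007
  M+2: 0.05231362×0.71314 + 0.26268713×0.28686 = 0.112661
  M+4: 0.26268713×0.71314 + 0.43968487×0.28686 = 0.313461
  M+6: 0.43968487×0.71314 + 0.24531438×0.28686 = 0.383928
  M+8: 0.24531438×0.71314 = 0.174943
Scale to base peak (0.383928) = 100: 3.91 : 29.34 : 81.65 : 100.00 : 45.57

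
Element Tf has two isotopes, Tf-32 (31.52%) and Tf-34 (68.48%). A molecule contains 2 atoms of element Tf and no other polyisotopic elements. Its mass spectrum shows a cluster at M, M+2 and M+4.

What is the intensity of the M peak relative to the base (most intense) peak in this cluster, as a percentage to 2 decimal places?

21.19%

Term probabilities: M 0.0994, M+2 0.4317, M+4 0.4690. Base peak = M+4.
P(M+4) = C(2,2) × 0.3152^0 × 0.6848^2 = 1 × 1.0000 × 0.46895104 = 0.468951 (base)
P(M) = C(2,0) × 0.3152^2 × 0.6848^0 = 1 × 0.09935104 × 1.0000 = 0.099351
Relative intensity = 0.099351 / 0.468951 × 100 = 21.19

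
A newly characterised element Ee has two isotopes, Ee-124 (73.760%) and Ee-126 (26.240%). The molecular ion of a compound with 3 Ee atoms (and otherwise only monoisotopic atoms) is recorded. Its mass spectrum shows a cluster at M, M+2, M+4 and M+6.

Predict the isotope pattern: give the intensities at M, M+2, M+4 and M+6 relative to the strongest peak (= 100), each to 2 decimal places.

93.70 : 100.00 : 35.57 : 4.22

Each Ee atom is independently Ee-124 (p = 0.73760) or Ee-126 (q = 0.26240); the cluster is the binomial expansion (p + q)^3.
P(M) = 0.73760^3 = 0.401294
P(M+2) = 3 × 0.73760^2 × 0.26240^1 = 0.428279
P(M+4) = 3 × 0.73760^1 × 0.26240^2 = 0.152360
P(M+6) = 0.26240^3 = 0.018067
The M+2 peak is largest (0.428279); scaling to 100 gives 93.70 : 100.00 : 35.57 : 4.22.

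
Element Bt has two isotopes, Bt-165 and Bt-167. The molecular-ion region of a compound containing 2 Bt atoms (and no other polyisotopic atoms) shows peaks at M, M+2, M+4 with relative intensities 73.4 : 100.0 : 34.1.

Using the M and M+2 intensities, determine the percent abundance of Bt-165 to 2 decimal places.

Write p for the Bt-165 fraction. I(M+2)/I(M) = [C(2,1)·p^1·(1−p)] / p^2 = 2·(1−p)/p = 100.0/73.4 = 1.3624
(1−p)/p = 1.3624/2 = 0.6812  ⇒  p = 1/(1 + 0.6812) = 0.5948
Bt-165: 59.48%, Bt-167: 40.52%.

59.48%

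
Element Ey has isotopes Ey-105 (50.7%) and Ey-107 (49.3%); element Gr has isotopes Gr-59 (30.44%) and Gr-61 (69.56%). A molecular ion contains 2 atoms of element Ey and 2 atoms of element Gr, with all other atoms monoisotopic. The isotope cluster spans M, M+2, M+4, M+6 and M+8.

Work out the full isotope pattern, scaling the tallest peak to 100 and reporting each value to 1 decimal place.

6.6 : 43.3 : 100.0 : 96.2 : 32.8

Element Ey pattern (n=2): 0.257049 : 0.499902 : 0.243049
Element Gr pattern (n=2): 0.09265936 : 0.42348128 : 0.48385936
Convolve the two distributions (both contribute in 2-u steps):
  M: 0.257049×0.09265936 = 0.023818
  M+2: 0.257049×0.42348128 + 0.499902×0.09265936 = 0.155176
  M+4: 0.257049×0.48385936 + 0.499902×0.42348128 + 0.243049×0.09265936 = 0.358595
  M+6: 0.499902×0.48385936 + 0.243049×0.42348128 = 0.344809
  M+8: 0.243049×0.48385936 = 0.117602
Scale to base peak (0.358595) = 100: 6.6 : 43.3 : 100.0 : 96.2 : 32.8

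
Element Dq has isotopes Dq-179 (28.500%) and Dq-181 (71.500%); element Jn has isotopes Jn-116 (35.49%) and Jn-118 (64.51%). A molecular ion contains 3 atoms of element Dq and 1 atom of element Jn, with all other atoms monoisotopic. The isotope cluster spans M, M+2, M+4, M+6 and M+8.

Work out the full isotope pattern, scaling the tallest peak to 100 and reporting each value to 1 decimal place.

2.0 : 18.6 : 65.0 : 100.0 : 57.3

Element Dq pattern (n=3): 0.02314912 : 0.17422762 : 0.43709738 : 0.36552588
Element Jn pattern (n=1): 0.3549 : 0.6451
Convolve the two distributions (both contribute in 2-u steps):
  M: 0.02314912×0.3549 = 0.008216
  M+2: 0.02314912×0.6451 + 0.17422762×0.3549 = 0.076767
  M+4: 0.17422762×0.6451 + 0.43709738×0.3549 = 0.267520
  M+6: 0.43709738×0.6451 + 0.36552588×0.3549 = 0.411697
  M+8: 0.36552588×0.6451 = 0.235801
Scale to base peak (0.411697) = 100: 2.0 : 18.6 : 65.0 : 100.0 : 57.3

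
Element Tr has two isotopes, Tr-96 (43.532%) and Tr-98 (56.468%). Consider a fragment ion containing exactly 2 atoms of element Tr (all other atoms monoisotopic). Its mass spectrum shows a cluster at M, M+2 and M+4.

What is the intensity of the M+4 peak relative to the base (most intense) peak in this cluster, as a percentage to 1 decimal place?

Binomial terms of (0.43532 + 0.56468)^2: M 0.1895, M+2 0.4916, M+4 0.3189 → M+2 is the base peak.
P(M+2) = C(2,1) × 0.43532^1 × 0.56468^1 = 2 × 0.43532 × 0.56468 = 0.491633 (base)
P(M+4) = C(2,2) × 0.43532^0 × 0.56468^2 = 1 × 1.0000 × 0.3188635 = 0.318864
Relative intensity = 0.318864 / 0.491633 × 100 = 64.9

64.9%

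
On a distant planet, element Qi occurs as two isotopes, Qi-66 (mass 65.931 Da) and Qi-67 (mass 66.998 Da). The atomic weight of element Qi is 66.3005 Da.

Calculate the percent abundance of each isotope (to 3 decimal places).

Qi-66: 65.370%, Qi-67: 34.630%

Let x be the fractional abundance of Qi-66; then Qi-67 has abundance 1 − x.
65.931·x + 66.998·(1 − x) = 66.3005
(65.931 − 66.998)·x = 66.3005 − 66.998
x = -0.6975 / -1.067 = 0.65370 → 65.370% Qi-66, 34.630% Qi-67.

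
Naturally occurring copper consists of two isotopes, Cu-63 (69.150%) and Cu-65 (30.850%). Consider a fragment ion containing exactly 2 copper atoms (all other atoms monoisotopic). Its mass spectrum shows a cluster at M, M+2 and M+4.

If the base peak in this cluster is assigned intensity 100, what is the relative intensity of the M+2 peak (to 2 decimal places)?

89.23

Term probabilities: M 0.4782, M+2 0.4267, M+4 0.0952. Base peak = M.
P(M) = C(2,0) × 0.69150^2 × 0.30850^0 = 1 × 0.47817225 × 1.0000 = 0.478172 (base)
P(M+2) = C(2,1) × 0.69150^1 × 0.30850^1 = 2 × 0.6915 × 0.3085 = 0.426656
Relative intensity = 0.426656 / 0.478172 × 100 = 89.23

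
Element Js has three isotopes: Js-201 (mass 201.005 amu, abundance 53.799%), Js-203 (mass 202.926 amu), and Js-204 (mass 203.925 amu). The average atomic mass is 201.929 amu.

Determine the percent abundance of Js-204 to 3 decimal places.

Let x and y be the fractions of Js-203 and Js-204. Then x + y = 1 − 0.53799 = 0.46201 and 202.926x + 203.925y = 201.929 − 0.53799×201.005 = 93.79032005.
Substituting: 202.926x + 203.925(0.46201 − x) = 93.79032005
(202.926 − 203.925)x = -0.4250692  ⇒  x = 0.42549, y = 0.03652
Js-203: 42.549%, Js-204: 3.652%.

3.652%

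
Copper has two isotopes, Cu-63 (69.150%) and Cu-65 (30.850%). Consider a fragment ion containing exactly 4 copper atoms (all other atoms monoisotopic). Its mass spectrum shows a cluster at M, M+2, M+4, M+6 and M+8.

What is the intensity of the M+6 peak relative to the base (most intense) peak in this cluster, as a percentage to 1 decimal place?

Term probabilities: M 0.2286, M+2 0.4080, M+4 0.2731, M+6 0.0812, M+8 0.0091. Base peak = M+2.
P(M+2) = C(4,1) × 0.69150^3 × 0.30850^1 = 4 × 0.33065611 × 0.3085 = 0.408030 (base)
P(M+6) = C(4,3) × 0.69150^1 × 0.30850^3 = 4 × 0.6915 × 0.02936064 = 0.081212
Relative intensity = 0.081212 / 0.408030 × 100 = 19.9

19.9%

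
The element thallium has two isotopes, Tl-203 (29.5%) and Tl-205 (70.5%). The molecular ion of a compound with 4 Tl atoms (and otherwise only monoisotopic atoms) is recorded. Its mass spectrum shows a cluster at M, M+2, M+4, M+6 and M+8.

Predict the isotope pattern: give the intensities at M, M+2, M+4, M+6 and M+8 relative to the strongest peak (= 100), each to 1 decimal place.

1.8 : 17.5 : 62.8 : 100.0 : 59.7

The 4 Tl atoms are independent, so intensities follow the terms of (0.295 + 0.705)^4.
P(M) = 0.295^4 = 0.007573
P(M+2) = 4 × 0.295^3 × 0.705^1 = 0.072396
P(M+4) = 6 × 0.295^2 × 0.705^2 = 0.259522
P(M+6) = 4 × 0.295^1 × 0.705^3 = 0.413475
P(M+8) = 0.705^4 = 0.247034
The M+6 peak is largest (0.413475); scaling to 100 gives 1.8 : 17.5 : 62.8 : 100.0 : 59.7.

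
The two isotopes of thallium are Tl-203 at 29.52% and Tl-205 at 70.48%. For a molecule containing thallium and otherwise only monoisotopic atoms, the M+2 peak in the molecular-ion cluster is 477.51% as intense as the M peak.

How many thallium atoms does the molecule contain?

The M+2/M ratio from n Tl atoms is n · q/p = n · 0.7048/0.2952.
n = 4.7751 × 0.2952/0.7048 = 2.00 ≈ 2

2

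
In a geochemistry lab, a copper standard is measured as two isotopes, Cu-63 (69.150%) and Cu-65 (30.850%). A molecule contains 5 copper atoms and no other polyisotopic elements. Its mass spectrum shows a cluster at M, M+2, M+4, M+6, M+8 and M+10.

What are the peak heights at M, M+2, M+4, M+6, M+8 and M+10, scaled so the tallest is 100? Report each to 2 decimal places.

The 5 Cu atoms are independent, so intensities follow the terms of (0.69150 + 0.30850)^5.
P(M) = 0.69150^5 = 0.158111
P(M+2) = 5 × 0.69150^4 × 0.30850^1 = 0.352691
P(M+4) = 10 × 0.69150^3 × 0.30850^2 = 0.314693
P(M+6) = 10 × 0.69150^2 × 0.30850^3 = 0.140394
P(M+8) = 5 × 0.69150^1 × 0.30850^4 = 0.031317
P(M+10) = 0.30850^5 = 0.002794
The M+2 peak is largest (0.352691); scaling to 100 gives 44.83 : 100.00 : 89.23 : 39.81 : 8.88 : 0.79.

44.83 : 100.00 : 89.23 : 39.81 : 8.88 : 0.79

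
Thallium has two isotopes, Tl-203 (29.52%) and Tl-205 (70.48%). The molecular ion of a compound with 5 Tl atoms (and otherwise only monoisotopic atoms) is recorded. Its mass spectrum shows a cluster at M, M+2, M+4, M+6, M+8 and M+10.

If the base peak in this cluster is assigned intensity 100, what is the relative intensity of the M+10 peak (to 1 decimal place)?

Term probabilities: M 0.0022, M+2 0.0268, M+4 0.1278, M+6 0.3051, M+8 0.3642, M+10 0.1739. Base peak = M+8.
P(M+8) = C(5,4) × 0.2952^1 × 0.7048^4 = 5 × 0.2952 × 0.24675365 = 0.364208 (base)
P(M+10) = C(5,5) × 0.2952^0 × 0.7048^5 = 1 × 1.0000 × 0.17391197 = 0.173912
Relative intensity = 0.173912 / 0.364208 × 100 = 47.8

47.8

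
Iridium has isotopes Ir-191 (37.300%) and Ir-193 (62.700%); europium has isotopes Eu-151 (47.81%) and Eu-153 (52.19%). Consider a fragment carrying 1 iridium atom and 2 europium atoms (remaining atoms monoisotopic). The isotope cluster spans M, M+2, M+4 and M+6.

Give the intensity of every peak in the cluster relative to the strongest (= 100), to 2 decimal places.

Iridium pattern (n=1): 0.3730 : 0.6270
Europium pattern (n=2): 0.22857961 : 0.49904078 : 0.27237961
Convolve the two distributions (both contribute in 2-u steps):
  M: 0.3730×0.22857961 = 0.085260
  M+2: 0.3730×0.49904078 + 0.6270×0.22857961 = 0.329462
  M+4: 0.3730×0.27237961 + 0.6270×0.49904078 = 0.414496
  M+6: 0.6270×0.27237961 = 0.170782
Scale to base peak (0.414496) = 100: 20.57 : 79.48 : 100.00 : 41.20

20.57 : 79.48 : 100.00 : 41.20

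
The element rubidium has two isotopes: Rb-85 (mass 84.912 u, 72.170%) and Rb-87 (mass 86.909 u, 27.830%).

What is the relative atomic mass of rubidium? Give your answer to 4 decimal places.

85.4678 u

Ar = Σ fᵢ·mᵢ = 0.72170 × 84.912 + 0.27830 × 86.909
= 61.28099 + 24.18677 = 85.46776 u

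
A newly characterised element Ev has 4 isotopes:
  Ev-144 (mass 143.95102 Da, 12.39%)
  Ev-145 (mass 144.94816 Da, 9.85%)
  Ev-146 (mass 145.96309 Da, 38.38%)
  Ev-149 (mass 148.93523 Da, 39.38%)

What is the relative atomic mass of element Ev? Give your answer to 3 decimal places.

146.784 Da

Weight each isotope mass by its fractional abundance: 0.1239 × 143.95102 + 0.0985 × 144.94816 + 0.3838 × 145.96309 + 0.3938 × 148.93523
= 17.835531 + 14.277394 + 56.020634 + 58.650694 = 146.784253 Da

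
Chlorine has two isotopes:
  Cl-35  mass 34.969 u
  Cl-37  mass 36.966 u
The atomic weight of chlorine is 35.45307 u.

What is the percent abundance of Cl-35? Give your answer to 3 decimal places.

Let x be the fractional abundance of Cl-35; then Cl-37 has abundance 1 − x.
34.969·x + 36.966·(1 − x) = 35.45307
(34.969 − 36.966)·x = 35.45307 − 36.966
x = -1.51293 / -1.997 = 0.75760 → 75.760% Cl-35, 24.240% Cl-37.

75.760%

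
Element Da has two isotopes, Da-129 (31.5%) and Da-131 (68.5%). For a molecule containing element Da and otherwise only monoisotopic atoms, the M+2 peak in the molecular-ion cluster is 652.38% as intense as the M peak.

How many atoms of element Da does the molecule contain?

With n Da atoms, P(M+2)/P(M) = C(n,1)·p^(n−1)q / p^n = n·q/p = n · 0.685/0.315.
n = 6.5238 × 0.315/0.685 = 3.00 ≈ 3

3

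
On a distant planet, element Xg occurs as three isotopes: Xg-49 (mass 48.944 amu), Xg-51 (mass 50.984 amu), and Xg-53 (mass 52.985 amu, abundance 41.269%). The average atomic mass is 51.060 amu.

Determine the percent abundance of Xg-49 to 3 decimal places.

36.755%

The remaining 58.731% is split between Xg-49 (fraction x) and Xg-51 (fraction 0.58731 − x).
Substituting: 48.944x + 50.984(0.58731 − x) = 29.19362035
(48.944 − 50.984)x = -0.74979269  ⇒  x = 0.36755, y = 0.21976
Xg-49: 36.755%, Xg-51: 21.976%.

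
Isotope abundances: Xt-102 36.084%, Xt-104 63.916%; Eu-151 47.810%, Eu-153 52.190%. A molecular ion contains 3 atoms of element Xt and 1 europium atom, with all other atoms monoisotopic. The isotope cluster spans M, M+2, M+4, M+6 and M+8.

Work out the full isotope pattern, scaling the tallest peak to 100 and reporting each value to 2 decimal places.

6.32 : 40.46 : 96.09 : 100.00 : 38.32

Element Xt pattern (n=3): 0.04698335 : 0.24966645 : 0.44223703 : 0.26111316
Europium pattern (n=1): 0.4781 : 0.5219
Convolve the two distributions (both contribute in 2-u steps):
  M: 0.04698335×0.4781 = 0.022463
  M+2: 0.04698335×0.5219 + 0.24966645×0.4781 = 0.143886
  M+4: 0.24966645×0.5219 + 0.44223703×0.4781 = 0.341734
  M+6: 0.44223703×0.5219 + 0.26111316×0.4781 = 0.355642
  M+8: 0.26111316×0.5219 = 0.136275
Scale to base peak (0.355642) = 100: 6.32 : 40.46 : 96.09 : 100.00 : 38.32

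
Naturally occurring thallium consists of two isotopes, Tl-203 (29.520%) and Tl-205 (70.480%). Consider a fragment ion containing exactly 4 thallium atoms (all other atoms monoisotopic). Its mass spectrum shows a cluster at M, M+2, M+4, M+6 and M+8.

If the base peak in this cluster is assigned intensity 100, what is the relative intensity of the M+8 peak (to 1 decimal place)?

Term probabilities: M 0.0076, M+2 0.0725, M+4 0.2597, M+6 0.4134, M+8 0.2468. Base peak = M+6.
P(M+6) = C(4,3) × 0.29520^1 × 0.70480^3 = 4 × 0.2952 × 0.35010449 = 0.413403 (base)
P(M+8) = C(4,4) × 0.29520^0 × 0.70480^4 = 1 × 1.0000 × 0.24675365 = 0.246754
Relative intensity = 0.246754 / 0.413403 × 100 = 59.7

59.7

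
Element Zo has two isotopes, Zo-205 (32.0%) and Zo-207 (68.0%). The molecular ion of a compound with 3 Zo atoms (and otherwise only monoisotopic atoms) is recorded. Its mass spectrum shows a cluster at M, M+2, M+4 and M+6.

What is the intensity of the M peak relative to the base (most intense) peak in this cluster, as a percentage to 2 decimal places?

Binomial terms of (0.320 + 0.680)^3: M 0.0328, M+2 0.2089, M+4 0.4439, M+6 0.3144 → M+4 is the base peak.
P(M+4) = C(3,2) × 0.320^1 × 0.680^2 = 3 × 0.3200 × 0.4624 = 0.443904 (base)
P(M) = C(3,0) × 0.320^3 × 0.680^0 = 1 × 0.032768 × 1.0000 = 0.032768
Relative intensity = 0.032768 / 0.443904 × 100 = 7.38

7.38%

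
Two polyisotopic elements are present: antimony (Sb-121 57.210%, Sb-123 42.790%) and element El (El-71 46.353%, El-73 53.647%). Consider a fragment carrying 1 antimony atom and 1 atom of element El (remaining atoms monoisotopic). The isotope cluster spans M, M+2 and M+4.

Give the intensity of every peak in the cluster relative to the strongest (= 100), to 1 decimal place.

Antimony pattern (n=1): 0.5721 : 0.4279
Element El pattern (n=1): 0.46353 : 0.53647
Convolve the two distributions (both contribute in 2-u steps):
  M: 0.5721×0.46353 = 0.265186
  M+2: 0.5721×0.53647 + 0.4279×0.46353 = 0.505259
  M+4: 0.4279×0.53647 = 0.229556
Scale to base peak (0.505259) = 100: 52.5 : 100.0 : 45.4

52.5 : 100.0 : 45.4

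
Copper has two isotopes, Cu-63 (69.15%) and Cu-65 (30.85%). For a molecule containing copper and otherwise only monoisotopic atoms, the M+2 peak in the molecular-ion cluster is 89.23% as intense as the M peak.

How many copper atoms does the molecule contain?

2

With n Cu atoms, P(M+2)/P(M) = C(n,1)·p^(n−1)q / p^n = n·q/p = n · 0.3085/0.6915.
n = 0.8923 × 0.6915/0.3085 = 2.00 ≈ 2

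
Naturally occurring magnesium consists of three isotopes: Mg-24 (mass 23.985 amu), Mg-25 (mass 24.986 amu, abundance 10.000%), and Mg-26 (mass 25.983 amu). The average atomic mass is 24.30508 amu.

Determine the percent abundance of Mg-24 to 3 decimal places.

78.990%

Let x and y be the fractions of Mg-24 and Mg-26. Then x + y = 1 − 0.10000 = 0.90000 and 23.985x + 25.983y = 24.30508 − 0.10000×24.986 = 21.80648.
Substituting: 23.985x + 25.983(0.90000 − x) = 21.80648
(23.985 − 25.983)x = -1.57822  ⇒  x = 0.78990, y = 0.11010
Mg-24: 78.990%, Mg-26: 11.010%.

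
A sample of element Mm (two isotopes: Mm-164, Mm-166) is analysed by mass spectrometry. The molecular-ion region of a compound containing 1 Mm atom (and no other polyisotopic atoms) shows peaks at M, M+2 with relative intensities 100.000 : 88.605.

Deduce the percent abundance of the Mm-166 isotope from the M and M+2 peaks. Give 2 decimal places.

If p is the fraction of Mm that is Mm-164, then I(M+2)/I(M) = [C(1,1)·p^0·(1−p)] / p^1 = 1·(1−p)/p = 88.605/100.000 = 0.8861
(1−p)/p = 0.8861/1 = 0.8861  ⇒  p = 1/(1 + 0.8861) = 0.5302
Mm-164: 53.02%, Mm-166: 46.98%.

46.98%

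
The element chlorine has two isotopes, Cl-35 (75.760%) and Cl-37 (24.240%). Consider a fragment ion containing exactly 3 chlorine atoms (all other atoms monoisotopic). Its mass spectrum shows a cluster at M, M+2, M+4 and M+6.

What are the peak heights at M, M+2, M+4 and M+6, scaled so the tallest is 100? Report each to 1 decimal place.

Each Cl atom is independently Cl-35 (p = 0.75760) or Cl-37 (q = 0.24240); the cluster is the binomial expansion (p + q)^3.
P(M) = 0.75760^3 = 0.434830
P(M+2) = 3 × 0.75760^2 × 0.24240^1 = 0.417382
P(M+4) = 3 × 0.75760^1 × 0.24240^2 = 0.133545
P(M+6) = 0.24240^3 = 0.014243
The M peak is largest (0.434830); scaling to 100 gives 100.0 : 96.0 : 30.7 : 3.3.

100.0 : 96.0 : 30.7 : 3.3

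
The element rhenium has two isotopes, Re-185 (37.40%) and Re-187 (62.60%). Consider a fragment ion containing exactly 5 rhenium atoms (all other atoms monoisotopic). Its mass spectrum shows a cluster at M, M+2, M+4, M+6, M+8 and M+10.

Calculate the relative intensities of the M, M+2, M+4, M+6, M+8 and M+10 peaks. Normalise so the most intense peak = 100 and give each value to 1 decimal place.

2.1 : 17.8 : 59.7 : 100.0 : 83.7 : 28.0

The 5 Re atoms are independent, so intensities follow the terms of (0.3740 + 0.6260)^5.
P(M) = 0.3740^5 = 0.007317
P(M+2) = 5 × 0.3740^4 × 0.6260^1 = 0.061239
P(M+4) = 10 × 0.3740^3 × 0.6260^2 = 0.205005
P(M+6) = 10 × 0.3740^2 × 0.6260^3 = 0.343136
P(M+8) = 5 × 0.3740^1 × 0.6260^4 = 0.287170
P(M+10) = 0.6260^5 = 0.096133
The M+6 peak is largest (0.343136); scaling to 100 gives 2.1 : 17.8 : 59.7 : 100.0 : 83.7 : 28.0.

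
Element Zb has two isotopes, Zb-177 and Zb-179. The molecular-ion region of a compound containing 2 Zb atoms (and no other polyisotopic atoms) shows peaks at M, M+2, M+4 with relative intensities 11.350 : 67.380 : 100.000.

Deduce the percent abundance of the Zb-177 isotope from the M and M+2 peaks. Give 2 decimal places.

Write p for the Zb-177 fraction. I(M+2)/I(M) = [C(2,1)·p^1·(1−p)] / p^2 = 2·(1−p)/p = 67.380/11.350 = 5.9366
(1−p)/p = 5.9366/2 = 2.9683  ⇒  p = 1/(1 + 2.9683) = 0.2520
Zb-177: 25.20%, Zb-179: 74.80%.

25.20%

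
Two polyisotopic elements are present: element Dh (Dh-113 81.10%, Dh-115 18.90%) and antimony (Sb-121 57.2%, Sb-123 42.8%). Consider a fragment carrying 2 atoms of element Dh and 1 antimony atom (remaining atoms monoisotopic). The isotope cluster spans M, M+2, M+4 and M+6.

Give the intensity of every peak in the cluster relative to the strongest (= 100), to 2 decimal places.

82.35 : 100.00 : 33.19 : 3.35

Element Dh pattern (n=2): 0.657721 : 0.306558 : 0.035721
Antimony pattern (n=1): 0.5720 : 0.4280
Convolve the two distributions (both contribute in 2-u steps):
  M: 0.657721×0.5720 = 0.376216
  M+2: 0.657721×0.4280 + 0.306558×0.5720 = 0.456856
  M+4: 0.306558×0.4280 + 0.035721×0.5720 = 0.151639
  M+6: 0.035721×0.4280 = 0.015289
Scale to base peak (0.456856) = 100: 82.35 : 100.00 : 33.19 : 3.35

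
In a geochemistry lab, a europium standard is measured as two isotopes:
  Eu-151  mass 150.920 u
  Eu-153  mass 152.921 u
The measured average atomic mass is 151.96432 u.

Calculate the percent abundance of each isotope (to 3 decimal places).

Eu-151: 47.810%, Eu-153: 52.190%

Writing the weighted mean with unknown fraction x of Eu-151:
150.920·x + 152.921·(1 − x) = 151.96432
(150.920 − 152.921)·x = 151.96432 − 152.921
x = -0.95668 / -2.001 = 0.47810 → 47.810% Eu-151, 52.190% Eu-153.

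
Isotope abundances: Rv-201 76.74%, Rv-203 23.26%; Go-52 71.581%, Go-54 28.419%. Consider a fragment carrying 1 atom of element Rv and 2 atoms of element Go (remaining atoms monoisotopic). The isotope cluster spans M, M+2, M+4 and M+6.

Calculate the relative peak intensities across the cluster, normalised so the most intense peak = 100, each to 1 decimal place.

91.1 : 100.0 : 36.3 : 4.4

Element Rv pattern (n=1): 0.7674 : 0.2326
Element Go pattern (n=2): 0.51238396 : 0.40685209 : 0.08076396
Convolve the two distributions (both contribute in 2-u steps):
  M: 0.7674×0.51238396 = 0.393203
  M+2: 0.7674×0.40685209 + 0.2326×0.51238396 = 0.431399
  M+4: 0.7674×0.08076396 + 0.2326×0.40685209 = 0.156612
  M+6: 0.2326×0.08076396 = 0.018786
Scale to base peak (0.431399) = 100: 91.1 : 100.0 : 36.3 : 4.4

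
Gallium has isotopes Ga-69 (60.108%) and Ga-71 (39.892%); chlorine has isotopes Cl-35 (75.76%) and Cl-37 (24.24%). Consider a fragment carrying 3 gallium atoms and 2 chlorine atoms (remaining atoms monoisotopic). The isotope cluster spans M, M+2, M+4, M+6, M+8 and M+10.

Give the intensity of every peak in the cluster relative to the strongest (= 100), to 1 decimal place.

37.1 : 97.5 : 100.0 : 49.7 : 11.9 : 1.1

Gallium pattern (n=3): 0.2171685 : 0.432386 : 0.2869625 : 0.063483
Chlorine pattern (n=2): 0.57395776 : 0.36728448 : 0.05875776
Convolve the two distributions (both contribute in 2-u steps):
  M: 0.2171685×0.57395776 = 0.124646
  M+2: 0.2171685×0.36728448 + 0.432386×0.57395776 = 0.327934
  M+4: 0.2171685×0.05875776 + 0.432386×0.36728448 + 0.2869625×0.57395776 = 0.336273
  M+6: 0.432386×0.05875776 + 0.2869625×0.36728448 + 0.063483×0.57395776 = 0.167239
  M+8: 0.2869625×0.05875776 + 0.063483×0.36728448 = 0.040178
  M+10: 0.063483×0.05875776 = 0.003730
Scale to base peak (0.336273) = 100: 37.1 : 97.5 : 100.0 : 49.7 : 11.9 : 1.1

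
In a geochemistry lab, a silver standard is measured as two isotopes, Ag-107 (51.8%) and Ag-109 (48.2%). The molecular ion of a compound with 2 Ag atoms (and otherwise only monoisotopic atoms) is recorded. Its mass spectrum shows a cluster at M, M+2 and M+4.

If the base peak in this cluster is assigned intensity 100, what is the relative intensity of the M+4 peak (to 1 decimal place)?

46.5

Term probabilities: M 0.2683, M+2 0.4994, M+4 0.2323. Base peak = M+2.
P(M+2) = C(2,1) × 0.518^1 × 0.482^1 = 2 × 0.5180 × 0.4820 = 0.499352 (base)
P(M+4) = C(2,2) × 0.518^0 × 0.482^2 = 1 × 1.0000 × 0.232324 = 0.232324
Relative intensity = 0.232324 / 0.499352 × 100 = 46.5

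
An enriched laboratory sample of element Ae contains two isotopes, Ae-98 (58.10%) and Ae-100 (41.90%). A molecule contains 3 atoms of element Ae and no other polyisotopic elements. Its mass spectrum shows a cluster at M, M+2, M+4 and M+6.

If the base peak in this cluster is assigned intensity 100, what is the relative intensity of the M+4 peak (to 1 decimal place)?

(0.5810 + 0.4190)^3 gives M 0.1961, M+2 0.4243, M+4 0.3060, M+6 0.0736; the largest is M+2.
P(M+2) = C(3,1) × 0.5810^2 × 0.4190^1 = 3 × 0.337561 × 0.4190 = 0.424314 (base)
P(M+4) = C(3,2) × 0.5810^1 × 0.4190^2 = 3 × 0.5810 × 0.175561 = 0.306003
Relative intensity = 0.306003 / 0.424314 × 100 = 72.1

72.1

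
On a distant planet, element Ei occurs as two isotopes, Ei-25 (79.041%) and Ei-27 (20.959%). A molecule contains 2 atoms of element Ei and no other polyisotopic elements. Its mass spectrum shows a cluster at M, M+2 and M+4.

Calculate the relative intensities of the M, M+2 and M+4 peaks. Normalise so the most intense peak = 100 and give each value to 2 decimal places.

The 2 Ei atoms are independent, so intensities follow the terms of (0.79041 + 0.20959)^2.
P(M) = 0.79041^2 = 0.624748
P(M+2) = 2 × 0.79041^1 × 0.20959^1 = 0.331324
P(M+4) = 0.20959^2 = 0.043928
The M peak is largest (0.624748); scaling to 100 gives 100.00 : 53.03 : 7.03.

100.00 : 53.03 : 7.03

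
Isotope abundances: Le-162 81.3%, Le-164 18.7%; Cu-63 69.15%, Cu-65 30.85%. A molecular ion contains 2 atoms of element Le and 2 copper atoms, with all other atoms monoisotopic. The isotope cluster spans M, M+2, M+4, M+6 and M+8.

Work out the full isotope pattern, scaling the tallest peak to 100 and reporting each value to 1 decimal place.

Element Le pattern (n=2): 0.660969 : 0.304062 : 0.034969
Copper pattern (n=2): 0.47817225 : 0.4266555 : 0.09517225
Convolve the two distributions (both contribute in 2-u steps):
  M: 0.660969×0.47817225 = 0.316057
  M+2: 0.660969×0.4266555 + 0.304062×0.47817225 = 0.427400
  M+4: 0.660969×0.09517225 + 0.304062×0.4266555 + 0.034969×0.47817225 = 0.209357
  M+6: 0.304062×0.09517225 + 0.034969×0.4266555 = 0.043858
  M+8: 0.034969×0.09517225 = 0.003328
Scale to base peak (0.427400) = 100: 73.9 : 100.0 : 49.0 : 10.3 : 0.8

73.9 : 100.0 : 49.0 : 10.3 : 0.8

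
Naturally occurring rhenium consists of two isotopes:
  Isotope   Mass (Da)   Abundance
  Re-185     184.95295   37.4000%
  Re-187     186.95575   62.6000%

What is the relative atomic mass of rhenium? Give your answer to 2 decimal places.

Weight each isotope mass by its fractional abundance: 0.374000 × 184.95295 + 0.626000 × 186.95575
= 69.172403 + 117.034300 = 186.206703 Da

186.21 Da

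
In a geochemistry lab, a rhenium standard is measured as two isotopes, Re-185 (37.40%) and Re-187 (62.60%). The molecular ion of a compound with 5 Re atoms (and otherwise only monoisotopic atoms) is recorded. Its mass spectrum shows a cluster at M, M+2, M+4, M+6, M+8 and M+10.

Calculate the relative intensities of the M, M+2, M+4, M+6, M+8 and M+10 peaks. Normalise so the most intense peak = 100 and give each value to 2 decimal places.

2.13 : 17.85 : 59.74 : 100.00 : 83.69 : 28.02

The 5 Re atoms are independent, so intensities follow the terms of (0.3740 + 0.6260)^5.
P(M) = 0.3740^5 = 0.007317
P(M+2) = 5 × 0.3740^4 × 0.6260^1 = 0.061239
P(M+4) = 10 × 0.3740^3 × 0.6260^2 = 0.205005
P(M+6) = 10 × 0.3740^2 × 0.6260^3 = 0.343136
P(M+8) = 5 × 0.3740^1 × 0.6260^4 = 0.287170
P(M+10) = 0.6260^5 = 0.096133
The M+6 peak is largest (0.343136); scaling to 100 gives 2.13 : 17.85 : 59.74 : 100.00 : 83.69 : 28.02.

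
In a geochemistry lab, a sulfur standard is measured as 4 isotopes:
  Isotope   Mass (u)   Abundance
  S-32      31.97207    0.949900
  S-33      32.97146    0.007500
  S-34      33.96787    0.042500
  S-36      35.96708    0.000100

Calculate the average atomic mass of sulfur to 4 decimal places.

Ar = Σ fᵢ·mᵢ = 0.949900 × 31.97207 + 0.007500 × 32.97146 + 0.042500 × 33.96787 + 0.000100 × 35.96708
= 30.370269 + 0.247286 + 1.443634 + 0.003597 = 32.064786 u

32.0648 u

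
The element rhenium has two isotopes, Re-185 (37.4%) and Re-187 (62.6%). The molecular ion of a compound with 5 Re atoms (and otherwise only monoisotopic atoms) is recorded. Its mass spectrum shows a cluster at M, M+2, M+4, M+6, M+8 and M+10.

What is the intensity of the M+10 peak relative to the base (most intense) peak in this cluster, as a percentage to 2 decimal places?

Binomial terms of (0.374 + 0.626)^5: M 0.0073, M+2 0.0612, M+4 0.2050, M+6 0.3431, M+8 0.2872, M+10 0.0961 → M+6 is the base peak.
P(M+6) = C(5,3) × 0.374^2 × 0.626^3 = 10 × 0.139876 × 0.24531438 = 0.343136 (base)
P(M+10) = C(5,5) × 0.374^0 × 0.626^5 = 1 × 1.0000 × 0.09613282 = 0.096133
Relative intensity = 0.096133 / 0.343136 × 100 = 28.02

28.02%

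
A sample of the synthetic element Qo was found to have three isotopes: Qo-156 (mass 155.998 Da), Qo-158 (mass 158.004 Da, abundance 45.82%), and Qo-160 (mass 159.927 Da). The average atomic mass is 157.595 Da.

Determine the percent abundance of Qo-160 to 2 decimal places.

Let x and y be the fractions of Qo-156 and Qo-160. Then x + y = 1 − 0.4582 = 0.5418 and 155.998x + 159.927y = 157.595 − 0.4582×158.004 = 85.1975672.
Substituting: 155.998x + 159.927(0.5418 − x) = 85.1975672
(155.998 − 159.927)x = -1.4508814  ⇒  x = 0.36927, y = 0.17253
Qo-156: 36.93%, Qo-160: 17.25%.

17.25%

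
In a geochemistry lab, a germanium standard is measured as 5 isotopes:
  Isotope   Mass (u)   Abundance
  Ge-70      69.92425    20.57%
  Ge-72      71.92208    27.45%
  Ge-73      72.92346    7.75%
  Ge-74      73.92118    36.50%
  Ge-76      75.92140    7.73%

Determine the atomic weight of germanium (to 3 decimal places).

72.628 u

Average mass = Σ (abundance × isotope mass) = 0.2057 × 69.92425 + 0.2745 × 71.92208 + 0.0775 × 72.92346 + 0.3650 × 73.92118 + 0.0773 × 75.92140
= 14.383418 + 19.742611 + 5.651568 + 26.981231 + 5.868724 = 72.627552 u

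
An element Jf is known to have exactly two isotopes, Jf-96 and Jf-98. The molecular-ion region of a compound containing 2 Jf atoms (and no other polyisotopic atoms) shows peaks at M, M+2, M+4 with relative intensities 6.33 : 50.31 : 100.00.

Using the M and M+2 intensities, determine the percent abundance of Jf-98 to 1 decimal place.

Let p = fractional abundance of Jf-96. I(M+2)/I(M) = [C(2,1)·p^1·(1−p)] / p^2 = 2·(1−p)/p = 50.31/6.33 = 7.9479
(1−p)/p = 7.9479/2 = 3.9739  ⇒  p = 1/(1 + 3.9739) = 0.2010
Jf-96: 20.1%, Jf-98: 79.9%.

79.9%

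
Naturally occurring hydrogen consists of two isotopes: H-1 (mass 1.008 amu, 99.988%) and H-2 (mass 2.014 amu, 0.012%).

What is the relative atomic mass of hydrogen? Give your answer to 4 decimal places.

Weight each isotope mass by its fractional abundance: 0.99988 × 1.008 + 0.00012 × 2.014
= 1.00788 + 0.00024 = 1.00812 amu

1.0081 amu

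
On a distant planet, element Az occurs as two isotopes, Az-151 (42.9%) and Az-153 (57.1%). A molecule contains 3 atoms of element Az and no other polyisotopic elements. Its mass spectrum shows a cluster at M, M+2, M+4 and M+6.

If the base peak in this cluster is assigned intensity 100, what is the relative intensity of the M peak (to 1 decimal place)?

(0.429 + 0.571)^3 gives M 0.0790, M+2 0.3153, M+4 0.4196, M+6 0.1862; the largest is M+4.
P(M+4) = C(3,2) × 0.429^1 × 0.571^2 = 3 × 0.4290 × 0.326041 = 0.419615 (base)
P(M) = C(3,0) × 0.429^3 × 0.571^0 = 1 × 0.07895359 × 1.0000 = 0.078954
Relative intensity = 0.078954 / 0.419615 × 100 = 18.8

18.8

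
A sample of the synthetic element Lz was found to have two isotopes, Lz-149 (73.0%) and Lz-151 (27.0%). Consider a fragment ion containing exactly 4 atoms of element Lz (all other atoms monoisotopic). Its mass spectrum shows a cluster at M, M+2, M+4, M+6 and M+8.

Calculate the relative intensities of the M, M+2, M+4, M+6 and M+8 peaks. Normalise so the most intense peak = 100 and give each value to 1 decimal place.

67.6 : 100.0 : 55.5 : 13.7 : 1.3

Each Lz atom is independently Lz-149 (p = 0.730) or Lz-151 (q = 0.270); the cluster is the binomial expansion (p + q)^4.
P(M) = 0.730^4 = 0.283982
P(M+2) = 4 × 0.730^3 × 0.270^1 = 0.420138
P(M+4) = 6 × 0.730^2 × 0.270^2 = 0.233090
P(M+6) = 4 × 0.730^1 × 0.270^3 = 0.057474
P(M+8) = 0.270^4 = 0.005314
The M+2 peak is largest (0.420138); scaling to 100 gives 67.6 : 100.0 : 55.5 : 13.7 : 1.3.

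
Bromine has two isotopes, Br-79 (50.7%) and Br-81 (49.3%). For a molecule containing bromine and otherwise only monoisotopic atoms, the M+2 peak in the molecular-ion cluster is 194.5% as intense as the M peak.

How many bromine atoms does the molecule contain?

The M+2/M ratio from n Br atoms is n · q/p = n · 0.493/0.507.
n = 1.945 × 0.507/0.493 = 2.00 ≈ 2

2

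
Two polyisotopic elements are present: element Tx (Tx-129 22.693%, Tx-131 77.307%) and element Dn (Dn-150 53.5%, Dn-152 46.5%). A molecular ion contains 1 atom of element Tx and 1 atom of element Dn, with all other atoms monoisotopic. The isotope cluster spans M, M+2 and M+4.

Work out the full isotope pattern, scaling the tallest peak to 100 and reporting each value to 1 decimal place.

23.4 : 100.0 : 69.2

Element Tx pattern (n=1): 0.22693 : 0.77307
Element Dn pattern (n=1): 0.5350 : 0.4650
Convolve the two distributions (both contribute in 2-u steps):
  M: 0.22693×0.5350 = 0.121408
  M+2: 0.22693×0.4650 + 0.77307×0.5350 = 0.519115
  M+4: 0.77307×0.4650 = 0.359478
Scale to base peak (0.519115) = 100: 23.4 : 100.0 : 69.2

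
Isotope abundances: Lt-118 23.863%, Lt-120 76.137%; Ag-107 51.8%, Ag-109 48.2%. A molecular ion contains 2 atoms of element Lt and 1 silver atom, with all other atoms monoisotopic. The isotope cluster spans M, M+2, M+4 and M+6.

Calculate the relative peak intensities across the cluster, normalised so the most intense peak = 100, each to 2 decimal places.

6.20 : 45.36 : 100.00 : 58.77

Element Lt pattern (n=2): 0.05694428 : 0.36337145 : 0.57968428
Silver pattern (n=1): 0.5180 : 0.4820
Convolve the two distributions (both contribute in 2-u steps):
  M: 0.05694428×0.5180 = 0.029497
  M+2: 0.05694428×0.4820 + 0.36337145×0.5180 = 0.215674
  M+4: 0.36337145×0.4820 + 0.57968428×0.5180 = 0.475421
  M+6: 0.57968428×0.4820 = 0.279408
Scale to base peak (0.475421) = 100: 6.20 : 45.36 : 100.00 : 58.77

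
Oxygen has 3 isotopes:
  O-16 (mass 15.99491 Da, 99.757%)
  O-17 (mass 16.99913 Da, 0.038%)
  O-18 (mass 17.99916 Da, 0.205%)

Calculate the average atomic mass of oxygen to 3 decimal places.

15.999 Da

Weight each isotope mass by its fractional abundance: 0.99757 × 15.99491 + 0.00038 × 16.99913 + 0.00205 × 17.99916
= 15.956042 + 0.006460 + 0.036898 = 15.999400 Da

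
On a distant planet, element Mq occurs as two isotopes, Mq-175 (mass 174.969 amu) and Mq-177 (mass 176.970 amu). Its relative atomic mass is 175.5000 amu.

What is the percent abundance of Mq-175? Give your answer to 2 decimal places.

Writing the weighted mean with unknown fraction x of Mq-175:
174.969·x + 176.970·(1 − x) = 175.5000
(174.969 − 176.970)·x = 175.5000 − 176.970
x = -1.4700 / -2.001 = 0.73463 → 73.46% Mq-175, 26.54% Mq-177.

73.46%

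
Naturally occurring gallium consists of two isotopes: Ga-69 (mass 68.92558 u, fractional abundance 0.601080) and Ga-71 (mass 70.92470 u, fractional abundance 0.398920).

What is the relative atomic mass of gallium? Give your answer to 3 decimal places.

Average mass = Σ (abundance × isotope mass) = 0.601080 × 68.92558 + 0.398920 × 70.92470
= 41.429788 + 28.293281 = 69.723069 u

69.723 u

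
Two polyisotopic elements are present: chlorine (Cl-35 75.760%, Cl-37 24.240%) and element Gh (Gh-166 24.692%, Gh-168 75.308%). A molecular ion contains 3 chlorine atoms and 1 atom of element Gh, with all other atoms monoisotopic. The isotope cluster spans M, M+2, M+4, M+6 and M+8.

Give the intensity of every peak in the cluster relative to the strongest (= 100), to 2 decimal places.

Chlorine pattern (n=3): 0.4348304 : 0.41738208 : 0.13354464 : 0.01424288
Element Gh pattern (n=1): 0.24692 : 0.75308
Convolve the two distributions (both contribute in 2-u steps):
  M: 0.4348304×0.24692 = 0.107368
  M+2: 0.4348304×0.75308 + 0.41738208×0.24692 = 0.430522
  M+4: 0.41738208×0.75308 + 0.13354464×0.24692 = 0.347297
  M+6: 0.13354464×0.75308 + 0.01424288×0.24692 = 0.104087
  M+8: 0.01424288×0.75308 = 0.010726
Scale to base peak (0.430522) = 100: 24.94 : 100.00 : 80.67 : 24.18 : 2.49

24.94 : 100.00 : 80.67 : 24.18 : 2.49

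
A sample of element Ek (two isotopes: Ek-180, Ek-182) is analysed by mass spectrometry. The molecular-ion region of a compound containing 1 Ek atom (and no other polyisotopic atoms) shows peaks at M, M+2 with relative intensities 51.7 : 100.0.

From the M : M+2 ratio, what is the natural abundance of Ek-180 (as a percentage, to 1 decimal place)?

Write p for the Ek-180 fraction. I(M+2)/I(M) = [C(1,1)·p^0·(1−p)] / p^1 = 1·(1−p)/p = 100.0/51.7 = 1.9342
(1−p)/p = 1.9342/1 = 1.9342  ⇒  p = 1/(1 + 1.9342) = 0.3408
Ek-180: 34.1%, Ek-182: 65.9%.

34.1%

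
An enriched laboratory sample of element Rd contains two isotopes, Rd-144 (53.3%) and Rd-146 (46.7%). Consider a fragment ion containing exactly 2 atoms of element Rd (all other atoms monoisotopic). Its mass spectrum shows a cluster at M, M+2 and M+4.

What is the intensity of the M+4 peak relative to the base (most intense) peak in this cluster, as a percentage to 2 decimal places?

43.81%

Binomial terms of (0.533 + 0.467)^2: M 0.2841, M+2 0.4978, M+4 0.2181 → M+2 is the base peak.
P(M+2) = C(2,1) × 0.533^1 × 0.467^1 = 2 × 0.5330 × 0.4670 = 0.497822 (base)
P(M+4) = C(2,2) × 0.533^0 × 0.467^2 = 1 × 1.0000 × 0.218089 = 0.218089
Relative intensity = 0.218089 / 0.497822 × 100 = 43.81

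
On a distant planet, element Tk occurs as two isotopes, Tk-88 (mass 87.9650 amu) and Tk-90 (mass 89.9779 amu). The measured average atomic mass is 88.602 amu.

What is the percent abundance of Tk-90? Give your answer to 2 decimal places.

Writing the weighted mean with unknown fraction x of Tk-88:
87.9650·x + 89.9779·(1 − x) = 88.602
(87.9650 − 89.9779)·x = 88.602 − 89.9779
x = -1.3759 / -2.0129 = 0.68354 → 68.35% Tk-88, 31.65% Tk-90.

31.65%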